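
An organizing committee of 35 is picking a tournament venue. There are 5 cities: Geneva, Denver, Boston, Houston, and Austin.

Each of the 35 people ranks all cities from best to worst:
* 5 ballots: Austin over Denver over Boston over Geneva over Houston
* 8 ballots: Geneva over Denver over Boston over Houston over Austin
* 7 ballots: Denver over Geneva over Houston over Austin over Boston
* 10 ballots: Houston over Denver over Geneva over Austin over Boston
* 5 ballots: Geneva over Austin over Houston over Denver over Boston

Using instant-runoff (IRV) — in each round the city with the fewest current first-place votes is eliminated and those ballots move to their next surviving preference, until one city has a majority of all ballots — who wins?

Round 1: Geneva 13, Denver 7, Boston 0, Houston 10, Austin 5. Boston eliminated.
Round 2: Geneva 13, Denver 7, Houston 10, Austin 5. Austin eliminated.
Round 3: Geneva 13, Denver 12, Houston 10. Houston eliminated.
Round 4: Geneva 13, Denver 22. Denver has a majority (≥18).

Denver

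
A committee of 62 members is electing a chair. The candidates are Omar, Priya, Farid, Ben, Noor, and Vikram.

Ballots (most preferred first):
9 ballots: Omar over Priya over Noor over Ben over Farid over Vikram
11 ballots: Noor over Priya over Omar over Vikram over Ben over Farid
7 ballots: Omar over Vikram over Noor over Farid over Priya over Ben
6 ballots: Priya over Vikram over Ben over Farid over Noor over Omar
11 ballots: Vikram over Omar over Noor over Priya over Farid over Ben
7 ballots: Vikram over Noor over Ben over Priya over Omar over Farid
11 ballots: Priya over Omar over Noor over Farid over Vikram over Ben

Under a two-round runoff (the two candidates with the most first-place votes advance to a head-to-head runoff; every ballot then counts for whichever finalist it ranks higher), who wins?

Priya

Round 1 first-place votes: Omar 16, Priya 17, Farid 0, Ben 0, Noor 11, Vikram 18. Vikram and Priya advance.
Runoff: Vikram is ranked above Priya on 25 ballots, Priya above Vikram on 37.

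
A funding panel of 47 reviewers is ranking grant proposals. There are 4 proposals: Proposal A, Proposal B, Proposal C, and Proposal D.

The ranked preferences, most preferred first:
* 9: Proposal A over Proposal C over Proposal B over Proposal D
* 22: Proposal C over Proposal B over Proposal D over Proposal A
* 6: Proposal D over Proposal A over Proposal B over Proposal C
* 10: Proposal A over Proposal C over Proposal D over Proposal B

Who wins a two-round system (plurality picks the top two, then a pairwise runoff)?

Round 1 first-place votes: Proposal A 19, Proposal B 0, Proposal C 22, Proposal D 6. Proposal C and Proposal A advance.
Runoff: Proposal C is ranked above Proposal A on 22 ballots, Proposal A above Proposal C on 25.

Proposal A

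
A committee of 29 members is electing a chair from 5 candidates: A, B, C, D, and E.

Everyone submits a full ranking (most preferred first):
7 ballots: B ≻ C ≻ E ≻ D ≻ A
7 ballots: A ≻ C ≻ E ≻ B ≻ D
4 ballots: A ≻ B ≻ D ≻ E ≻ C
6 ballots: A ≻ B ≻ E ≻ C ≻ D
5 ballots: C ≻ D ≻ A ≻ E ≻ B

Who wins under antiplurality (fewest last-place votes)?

E

Last-place votes: A 7, B 5, C 4, D 13, E 0.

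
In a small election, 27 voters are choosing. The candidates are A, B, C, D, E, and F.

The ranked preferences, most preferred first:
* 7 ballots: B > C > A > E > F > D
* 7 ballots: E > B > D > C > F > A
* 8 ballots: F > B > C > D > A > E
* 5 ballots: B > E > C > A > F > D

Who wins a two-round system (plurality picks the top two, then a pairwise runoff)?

Round 1 first-place votes: A 0, B 12, C 0, D 0, E 7, F 8. B and F advance.
Runoff: B is ranked above F on 19 ballots, F above B on 8.

B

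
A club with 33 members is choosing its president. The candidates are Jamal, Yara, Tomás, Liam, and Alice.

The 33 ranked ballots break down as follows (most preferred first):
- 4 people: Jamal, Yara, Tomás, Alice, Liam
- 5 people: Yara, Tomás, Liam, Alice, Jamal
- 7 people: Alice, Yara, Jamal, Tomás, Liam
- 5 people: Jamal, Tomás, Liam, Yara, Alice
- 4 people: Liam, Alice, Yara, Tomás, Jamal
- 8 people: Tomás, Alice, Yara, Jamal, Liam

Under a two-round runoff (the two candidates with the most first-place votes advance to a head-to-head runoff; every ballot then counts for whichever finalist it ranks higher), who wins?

Round 1 first-place votes: Jamal 9, Yara 5, Tomás 8, Liam 4, Alice 7. Jamal and Tomás advance.
Runoff: Jamal is ranked above Tomás on 16 ballots, Tomás above Jamal on 17.

Tomás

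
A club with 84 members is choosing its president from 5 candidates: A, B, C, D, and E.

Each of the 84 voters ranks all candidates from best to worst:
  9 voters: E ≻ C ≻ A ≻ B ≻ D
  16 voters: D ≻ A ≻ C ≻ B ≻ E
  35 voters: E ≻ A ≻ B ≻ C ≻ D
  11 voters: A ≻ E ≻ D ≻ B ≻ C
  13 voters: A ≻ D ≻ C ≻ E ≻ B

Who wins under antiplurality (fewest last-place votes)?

A

Last-place votes: A 0, B 13, C 11, D 44, E 16.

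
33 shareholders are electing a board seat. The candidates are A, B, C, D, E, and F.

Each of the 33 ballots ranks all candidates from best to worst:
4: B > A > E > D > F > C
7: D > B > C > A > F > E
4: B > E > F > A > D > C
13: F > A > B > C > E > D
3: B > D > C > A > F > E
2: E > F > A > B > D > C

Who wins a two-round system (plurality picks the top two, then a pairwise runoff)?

Round 1 first-place votes: A 0, B 11, C 0, D 7, E 2, F 13. F and B advance.
Runoff: F is ranked above B on 15 ballots, B above F on 18.

B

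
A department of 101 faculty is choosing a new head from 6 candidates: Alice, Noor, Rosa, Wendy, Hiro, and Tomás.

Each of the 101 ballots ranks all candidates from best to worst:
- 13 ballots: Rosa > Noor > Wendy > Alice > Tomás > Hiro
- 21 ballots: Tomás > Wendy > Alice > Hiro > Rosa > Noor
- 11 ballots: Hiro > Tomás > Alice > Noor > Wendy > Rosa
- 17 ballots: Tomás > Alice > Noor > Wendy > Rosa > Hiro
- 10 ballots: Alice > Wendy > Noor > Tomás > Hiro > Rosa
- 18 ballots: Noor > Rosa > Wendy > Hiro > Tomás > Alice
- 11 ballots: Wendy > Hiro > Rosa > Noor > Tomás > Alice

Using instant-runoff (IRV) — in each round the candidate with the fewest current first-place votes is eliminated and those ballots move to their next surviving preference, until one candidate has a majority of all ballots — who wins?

Noor

Round 1: Alice 10, Noor 18, Rosa 13, Wendy 11, Hiro 11, Tomás 38. Alice eliminated.
Round 2: Noor 18, Rosa 13, Wendy 21, Hiro 11, Tomás 38. Hiro eliminated.
Round 3: Noor 18, Rosa 13, Wendy 21, Tomás 49. Rosa eliminated.
Round 4: Noor 31, Wendy 21, Tomás 49. Wendy eliminated.
Round 5: Noor 52, Tomás 49. Noor has a majority (≥51).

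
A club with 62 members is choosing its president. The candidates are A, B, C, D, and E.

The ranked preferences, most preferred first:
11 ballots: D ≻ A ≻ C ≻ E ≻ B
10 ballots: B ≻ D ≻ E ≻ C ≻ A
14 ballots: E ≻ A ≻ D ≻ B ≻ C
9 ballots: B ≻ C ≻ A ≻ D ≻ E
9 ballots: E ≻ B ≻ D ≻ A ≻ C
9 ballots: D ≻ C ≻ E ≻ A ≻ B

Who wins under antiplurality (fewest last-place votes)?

Last-place votes: A 10, B 20, C 23, D 0, E 9.

D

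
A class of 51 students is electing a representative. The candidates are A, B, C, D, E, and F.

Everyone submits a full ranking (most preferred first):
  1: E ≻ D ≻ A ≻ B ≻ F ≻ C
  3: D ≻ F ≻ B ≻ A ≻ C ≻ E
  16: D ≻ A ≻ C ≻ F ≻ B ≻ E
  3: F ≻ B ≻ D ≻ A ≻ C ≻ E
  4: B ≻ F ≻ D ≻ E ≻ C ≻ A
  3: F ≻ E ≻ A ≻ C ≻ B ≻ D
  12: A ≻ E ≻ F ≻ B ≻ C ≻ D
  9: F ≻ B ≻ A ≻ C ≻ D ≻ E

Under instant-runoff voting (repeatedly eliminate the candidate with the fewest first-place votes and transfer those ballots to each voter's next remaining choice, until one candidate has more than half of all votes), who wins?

Round 1: A 12, B 4, C 0, D 19, E 1, F 15. C eliminated.
Round 2: A 12, B 4, D 19, E 1, F 15. E eliminated.
Round 3: A 12, B 4, D 20, F 15. B eliminated.
Round 4: A 12, D 20, F 19. A eliminated.
Round 5: D 20, F 31. F has a majority (≥26).

F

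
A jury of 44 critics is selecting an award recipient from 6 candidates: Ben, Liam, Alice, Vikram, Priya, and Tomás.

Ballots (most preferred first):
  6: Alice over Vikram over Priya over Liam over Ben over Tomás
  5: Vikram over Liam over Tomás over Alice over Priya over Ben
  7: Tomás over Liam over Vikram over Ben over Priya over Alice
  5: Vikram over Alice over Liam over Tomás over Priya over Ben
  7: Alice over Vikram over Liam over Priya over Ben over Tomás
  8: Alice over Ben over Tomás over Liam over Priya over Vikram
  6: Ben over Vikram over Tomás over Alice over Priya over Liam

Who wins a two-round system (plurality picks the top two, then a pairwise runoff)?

Round 1 first-place votes: Ben 6, Liam 0, Alice 21, Vikram 10, Priya 0, Tomás 7. Alice and Vikram advance.
Runoff: Alice is ranked above Vikram on 21 ballots, Vikram above Alice on 23.

Vikram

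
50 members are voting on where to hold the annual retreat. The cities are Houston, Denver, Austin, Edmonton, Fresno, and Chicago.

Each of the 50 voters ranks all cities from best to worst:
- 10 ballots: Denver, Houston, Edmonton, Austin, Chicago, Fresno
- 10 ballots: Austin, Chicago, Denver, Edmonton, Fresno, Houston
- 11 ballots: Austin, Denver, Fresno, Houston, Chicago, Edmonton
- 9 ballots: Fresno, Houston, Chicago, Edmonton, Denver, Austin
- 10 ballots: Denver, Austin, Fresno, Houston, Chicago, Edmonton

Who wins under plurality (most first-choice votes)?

First-place votes: Houston 0, Denver 20, Austin 21, Edmonton 0, Fresno 9, Chicago 0.

Austin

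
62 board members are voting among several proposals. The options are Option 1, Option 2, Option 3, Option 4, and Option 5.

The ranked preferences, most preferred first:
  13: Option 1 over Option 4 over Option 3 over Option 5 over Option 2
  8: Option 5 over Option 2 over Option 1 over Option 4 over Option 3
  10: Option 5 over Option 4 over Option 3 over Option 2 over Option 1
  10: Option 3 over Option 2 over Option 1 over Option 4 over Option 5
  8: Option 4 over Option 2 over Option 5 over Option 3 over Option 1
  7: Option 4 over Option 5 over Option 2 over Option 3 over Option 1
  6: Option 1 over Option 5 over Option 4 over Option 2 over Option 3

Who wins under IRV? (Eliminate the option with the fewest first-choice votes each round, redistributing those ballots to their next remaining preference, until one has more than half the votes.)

Round 1: Option 1 19, Option 2 0, Option 3 10, Option 4 15, Option 5 18. Option 2 eliminated.
Round 2: Option 1 19, Option 3 10, Option 4 15, Option 5 18. Option 3 eliminated.
Round 3: Option 1 29, Option 4 15, Option 5 18. Option 4 eliminated.
Round 4: Option 1 29, Option 5 33. Option 5 has a majority (≥32).

Option 5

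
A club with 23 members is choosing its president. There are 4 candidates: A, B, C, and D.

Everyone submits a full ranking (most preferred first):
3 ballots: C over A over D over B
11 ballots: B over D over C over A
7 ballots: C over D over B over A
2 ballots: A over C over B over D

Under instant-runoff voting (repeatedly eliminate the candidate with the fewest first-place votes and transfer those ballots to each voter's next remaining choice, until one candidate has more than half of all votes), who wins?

C

Round 1: A 2, B 11, C 10, D 0. D eliminated.
Round 2: A 2, B 11, C 10. A eliminated.
Round 3: B 11, C 12. C has a majority (≥12).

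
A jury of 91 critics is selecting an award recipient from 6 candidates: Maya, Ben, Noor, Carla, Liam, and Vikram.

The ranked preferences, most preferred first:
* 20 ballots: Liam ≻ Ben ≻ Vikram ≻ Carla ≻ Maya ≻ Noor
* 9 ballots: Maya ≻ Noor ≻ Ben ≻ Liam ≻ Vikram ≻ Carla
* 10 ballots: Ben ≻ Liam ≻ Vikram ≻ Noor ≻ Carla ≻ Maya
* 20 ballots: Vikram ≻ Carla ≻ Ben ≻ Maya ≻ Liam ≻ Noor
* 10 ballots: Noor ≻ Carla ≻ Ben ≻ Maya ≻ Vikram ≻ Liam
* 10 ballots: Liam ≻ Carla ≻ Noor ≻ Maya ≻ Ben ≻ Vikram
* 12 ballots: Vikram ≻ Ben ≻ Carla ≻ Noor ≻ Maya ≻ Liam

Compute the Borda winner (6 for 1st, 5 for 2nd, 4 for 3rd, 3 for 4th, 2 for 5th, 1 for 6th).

Maya: 20×2 + 9×6 + 10×1 + 20×3 + 10×3 + 10×3 + 12×2 = 248
Ben: 20×5 + 9×4 + 10×6 + 20×4 + 10×4 + 10×2 + 12×5 = 396
Noor: 20×1 + 9×5 + 10×3 + 20×1 + 10×6 + 10×4 + 12×3 = 251
Carla: 20×3 + 9×1 + 10×2 + 20×5 + 10×5 + 10×5 + 12×4 = 337
Liam: 20×6 + 9×3 + 10×5 + 20×2 + 10×1 + 10×6 + 12×1 = 319
Vikram: 20×4 + 9×2 + 10×4 + 20×6 + 10×2 + 10×1 + 12×6 = 360

Ben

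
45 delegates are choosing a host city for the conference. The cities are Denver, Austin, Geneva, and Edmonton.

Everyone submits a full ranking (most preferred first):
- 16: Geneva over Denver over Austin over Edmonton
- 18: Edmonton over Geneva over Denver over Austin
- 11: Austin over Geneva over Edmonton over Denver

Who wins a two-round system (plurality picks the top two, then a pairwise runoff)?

Geneva

Round 1 first-place votes: Denver 0, Austin 11, Geneva 16, Edmonton 18. Edmonton and Geneva advance.
Runoff: Edmonton is ranked above Geneva on 18 ballots, Geneva above Edmonton on 27.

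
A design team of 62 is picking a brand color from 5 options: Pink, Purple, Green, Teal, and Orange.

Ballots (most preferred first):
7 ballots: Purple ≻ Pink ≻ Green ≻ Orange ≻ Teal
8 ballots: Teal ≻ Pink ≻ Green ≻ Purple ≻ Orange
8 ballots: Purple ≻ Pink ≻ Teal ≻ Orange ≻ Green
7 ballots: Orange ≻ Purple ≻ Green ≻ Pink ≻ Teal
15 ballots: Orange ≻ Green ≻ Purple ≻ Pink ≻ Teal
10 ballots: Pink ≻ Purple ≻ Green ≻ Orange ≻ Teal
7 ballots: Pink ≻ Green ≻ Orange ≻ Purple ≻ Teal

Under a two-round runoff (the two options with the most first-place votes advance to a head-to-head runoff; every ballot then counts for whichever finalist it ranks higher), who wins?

Round 1 first-place votes: Pink 17, Purple 15, Green 0, Teal 8, Orange 22. Orange and Pink advance.
Runoff: Orange is ranked above Pink on 22 ballots, Pink above Orange on 40.

Pink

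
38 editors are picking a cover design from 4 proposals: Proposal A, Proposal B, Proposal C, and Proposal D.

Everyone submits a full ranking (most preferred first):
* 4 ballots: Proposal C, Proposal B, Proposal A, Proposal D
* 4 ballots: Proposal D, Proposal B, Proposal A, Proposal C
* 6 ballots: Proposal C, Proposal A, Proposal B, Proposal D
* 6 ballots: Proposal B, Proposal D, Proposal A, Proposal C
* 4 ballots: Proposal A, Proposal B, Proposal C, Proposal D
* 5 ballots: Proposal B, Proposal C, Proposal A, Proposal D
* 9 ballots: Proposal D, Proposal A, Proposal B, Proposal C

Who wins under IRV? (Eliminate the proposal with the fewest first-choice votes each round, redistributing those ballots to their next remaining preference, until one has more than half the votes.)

Proposal B

Round 1: Proposal A 4, Proposal B 11, Proposal C 10, Proposal D 13. Proposal A eliminated.
Round 2: Proposal B 15, Proposal C 10, Proposal D 13. Proposal C eliminated.
Round 3: Proposal B 25, Proposal D 13. Proposal B has a majority (≥20).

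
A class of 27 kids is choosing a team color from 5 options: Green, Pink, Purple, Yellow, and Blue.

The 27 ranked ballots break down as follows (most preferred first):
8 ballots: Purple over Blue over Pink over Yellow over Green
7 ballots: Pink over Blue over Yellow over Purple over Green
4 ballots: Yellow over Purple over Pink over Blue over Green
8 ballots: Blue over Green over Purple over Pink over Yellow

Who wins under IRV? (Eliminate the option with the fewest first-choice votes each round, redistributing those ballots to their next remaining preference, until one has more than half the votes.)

Round 1: Green 0, Pink 7, Purple 8, Yellow 4, Blue 8. Green eliminated.
Round 2: Pink 7, Purple 8, Yellow 4, Blue 8. Yellow eliminated.
Round 3: Pink 7, Purple 12, Blue 8. Pink eliminated.
Round 4: Purple 12, Blue 15. Blue has a majority (≥14).

Blue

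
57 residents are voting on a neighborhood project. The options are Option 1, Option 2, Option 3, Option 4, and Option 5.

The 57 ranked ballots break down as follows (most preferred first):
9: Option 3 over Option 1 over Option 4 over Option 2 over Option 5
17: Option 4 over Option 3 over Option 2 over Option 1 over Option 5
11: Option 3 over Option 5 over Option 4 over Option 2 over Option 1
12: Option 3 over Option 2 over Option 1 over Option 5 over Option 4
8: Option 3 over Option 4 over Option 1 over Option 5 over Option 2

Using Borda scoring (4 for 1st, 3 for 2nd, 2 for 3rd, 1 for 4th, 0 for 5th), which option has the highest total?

Option 1: 9×3 + 17×1 + 11×0 + 12×2 + 8×2 = 84
Option 2: 9×1 + 17×2 + 11×1 + 12×3 + 8×0 = 90
Option 3: 9×4 + 17×3 + 11×4 + 12×4 + 8×4 = 211
Option 4: 9×2 + 17×4 + 11×2 + 12×0 + 8×3 = 132
Option 5: 9×0 + 17×0 + 11×3 + 12×1 + 8×1 = 53

Option 3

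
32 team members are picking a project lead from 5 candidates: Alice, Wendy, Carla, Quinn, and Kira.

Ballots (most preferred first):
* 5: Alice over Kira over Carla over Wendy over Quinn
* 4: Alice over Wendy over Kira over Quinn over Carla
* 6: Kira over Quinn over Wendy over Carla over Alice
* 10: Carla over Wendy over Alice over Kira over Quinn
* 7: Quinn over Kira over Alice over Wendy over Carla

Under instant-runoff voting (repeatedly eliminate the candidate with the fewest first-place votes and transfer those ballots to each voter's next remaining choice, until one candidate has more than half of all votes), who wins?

Quinn

Round 1: Alice 9, Wendy 0, Carla 10, Quinn 7, Kira 6. Wendy eliminated.
Round 2: Alice 9, Carla 10, Quinn 7, Kira 6. Kira eliminated.
Round 3: Alice 9, Carla 10, Quinn 13. Alice eliminated.
Round 4: Carla 15, Quinn 17. Quinn has a majority (≥17).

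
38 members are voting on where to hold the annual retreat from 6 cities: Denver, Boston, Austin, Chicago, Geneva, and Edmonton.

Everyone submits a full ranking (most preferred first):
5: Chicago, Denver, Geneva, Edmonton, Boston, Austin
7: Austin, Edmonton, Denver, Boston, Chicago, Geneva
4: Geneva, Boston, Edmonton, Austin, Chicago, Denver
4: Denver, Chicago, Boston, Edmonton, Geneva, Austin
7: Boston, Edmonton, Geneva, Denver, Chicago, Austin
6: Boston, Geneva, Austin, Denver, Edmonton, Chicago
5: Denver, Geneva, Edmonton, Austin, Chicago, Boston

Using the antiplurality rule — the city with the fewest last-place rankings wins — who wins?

Last-place votes: Denver 4, Boston 5, Austin 16, Chicago 6, Geneva 7, Edmonton 0.

Edmonton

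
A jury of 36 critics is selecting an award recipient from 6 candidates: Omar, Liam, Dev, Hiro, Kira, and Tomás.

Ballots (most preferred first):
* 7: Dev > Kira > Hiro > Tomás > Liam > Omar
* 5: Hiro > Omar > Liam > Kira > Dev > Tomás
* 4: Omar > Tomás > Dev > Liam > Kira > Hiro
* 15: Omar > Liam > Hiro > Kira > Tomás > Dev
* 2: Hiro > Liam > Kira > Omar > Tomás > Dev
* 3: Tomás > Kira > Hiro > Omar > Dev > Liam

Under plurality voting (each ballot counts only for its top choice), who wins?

Omar

First-place votes: Omar 19, Liam 0, Dev 7, Hiro 7, Kira 0, Tomás 3.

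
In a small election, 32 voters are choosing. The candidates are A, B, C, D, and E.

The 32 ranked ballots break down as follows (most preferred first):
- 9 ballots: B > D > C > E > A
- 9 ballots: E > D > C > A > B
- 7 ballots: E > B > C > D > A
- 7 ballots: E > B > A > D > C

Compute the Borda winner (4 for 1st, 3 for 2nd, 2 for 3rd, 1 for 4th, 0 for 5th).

E

A: 9×0 + 9×1 + 7×0 + 7×2 = 23
B: 9×4 + 9×0 + 7×3 + 7×3 = 78
C: 9×2 + 9×2 + 7×2 + 7×0 = 50
D: 9×3 + 9×3 + 7×1 + 7×1 = 68
E: 9×1 + 9×4 + 7×4 + 7×4 = 101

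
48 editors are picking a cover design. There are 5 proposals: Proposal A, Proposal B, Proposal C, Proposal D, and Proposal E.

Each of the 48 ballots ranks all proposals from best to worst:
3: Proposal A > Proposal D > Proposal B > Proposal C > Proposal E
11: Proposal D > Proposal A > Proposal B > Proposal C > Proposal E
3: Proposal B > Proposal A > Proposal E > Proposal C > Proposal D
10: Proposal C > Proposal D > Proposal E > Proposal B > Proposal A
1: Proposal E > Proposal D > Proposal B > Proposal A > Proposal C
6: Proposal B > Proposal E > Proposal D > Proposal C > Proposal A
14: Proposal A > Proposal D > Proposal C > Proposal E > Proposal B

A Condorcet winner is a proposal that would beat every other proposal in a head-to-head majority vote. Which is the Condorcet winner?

Proposal D vs Proposal A: 28–20
Proposal D vs Proposal B: 39–9
Proposal D vs Proposal C: 35–13
Proposal D vs Proposal E: 38–10
Proposal D beats every other proposal.

Proposal D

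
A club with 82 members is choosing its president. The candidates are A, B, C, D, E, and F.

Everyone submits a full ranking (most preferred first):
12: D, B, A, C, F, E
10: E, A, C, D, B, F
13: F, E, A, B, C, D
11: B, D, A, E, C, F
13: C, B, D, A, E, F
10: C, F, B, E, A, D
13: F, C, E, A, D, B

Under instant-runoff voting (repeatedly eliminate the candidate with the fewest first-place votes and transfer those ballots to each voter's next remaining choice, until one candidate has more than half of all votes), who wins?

Round 1: A 0, B 11, C 23, D 12, E 10, F 26. A eliminated.
Round 2: B 11, C 23, D 12, E 10, F 26. E eliminated.
Round 3: B 11, C 33, D 12, F 26. B eliminated.
Round 4: C 33, D 23, F 26. D eliminated.
Round 5: C 56, F 26. C has a majority (≥42).

C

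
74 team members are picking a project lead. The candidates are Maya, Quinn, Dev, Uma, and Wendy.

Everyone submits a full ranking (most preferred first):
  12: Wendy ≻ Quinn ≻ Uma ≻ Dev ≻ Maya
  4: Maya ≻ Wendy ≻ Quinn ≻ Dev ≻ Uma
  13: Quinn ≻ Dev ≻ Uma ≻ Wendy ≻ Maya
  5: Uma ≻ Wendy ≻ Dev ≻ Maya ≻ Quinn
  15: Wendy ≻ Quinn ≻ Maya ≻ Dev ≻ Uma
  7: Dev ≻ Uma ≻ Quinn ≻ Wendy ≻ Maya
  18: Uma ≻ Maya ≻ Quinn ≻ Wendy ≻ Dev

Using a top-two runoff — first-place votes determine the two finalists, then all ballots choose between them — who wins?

Round 1 first-place votes: Maya 4, Quinn 13, Dev 7, Uma 23, Wendy 27. Wendy and Uma advance.
Runoff: Wendy is ranked above Uma on 31 ballots, Uma above Wendy on 43.

Uma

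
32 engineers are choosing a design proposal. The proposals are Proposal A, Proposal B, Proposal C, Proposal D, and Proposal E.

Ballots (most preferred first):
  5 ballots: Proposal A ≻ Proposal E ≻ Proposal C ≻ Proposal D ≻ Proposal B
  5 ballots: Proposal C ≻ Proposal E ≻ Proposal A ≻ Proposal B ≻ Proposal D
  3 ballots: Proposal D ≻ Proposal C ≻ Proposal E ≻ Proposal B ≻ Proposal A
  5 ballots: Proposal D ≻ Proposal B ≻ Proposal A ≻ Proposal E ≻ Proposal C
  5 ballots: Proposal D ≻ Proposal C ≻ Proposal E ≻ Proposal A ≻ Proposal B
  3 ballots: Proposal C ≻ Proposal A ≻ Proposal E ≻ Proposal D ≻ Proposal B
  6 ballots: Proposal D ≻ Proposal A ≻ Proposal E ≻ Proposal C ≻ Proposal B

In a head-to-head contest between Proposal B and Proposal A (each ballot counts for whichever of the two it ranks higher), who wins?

Proposal A

Proposal B is ranked above Proposal A on 8 ballots; Proposal A above Proposal B on 24.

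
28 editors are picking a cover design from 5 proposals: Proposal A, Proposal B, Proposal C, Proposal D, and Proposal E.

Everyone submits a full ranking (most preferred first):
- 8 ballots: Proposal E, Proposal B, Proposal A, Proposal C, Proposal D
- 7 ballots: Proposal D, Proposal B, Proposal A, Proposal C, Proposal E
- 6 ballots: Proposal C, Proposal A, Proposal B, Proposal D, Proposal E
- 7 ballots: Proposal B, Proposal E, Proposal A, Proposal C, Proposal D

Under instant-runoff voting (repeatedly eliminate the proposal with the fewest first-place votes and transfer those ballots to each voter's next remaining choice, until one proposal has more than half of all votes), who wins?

Proposal B

Round 1: Proposal A 0, Proposal B 7, Proposal C 6, Proposal D 7, Proposal E 8. Proposal A eliminated.
Round 2: Proposal B 7, Proposal C 6, Proposal D 7, Proposal E 8. Proposal C eliminated.
Round 3: Proposal B 13, Proposal D 7, Proposal E 8. Proposal D eliminated.
Round 4: Proposal B 20, Proposal E 8. Proposal B has a majority (≥15).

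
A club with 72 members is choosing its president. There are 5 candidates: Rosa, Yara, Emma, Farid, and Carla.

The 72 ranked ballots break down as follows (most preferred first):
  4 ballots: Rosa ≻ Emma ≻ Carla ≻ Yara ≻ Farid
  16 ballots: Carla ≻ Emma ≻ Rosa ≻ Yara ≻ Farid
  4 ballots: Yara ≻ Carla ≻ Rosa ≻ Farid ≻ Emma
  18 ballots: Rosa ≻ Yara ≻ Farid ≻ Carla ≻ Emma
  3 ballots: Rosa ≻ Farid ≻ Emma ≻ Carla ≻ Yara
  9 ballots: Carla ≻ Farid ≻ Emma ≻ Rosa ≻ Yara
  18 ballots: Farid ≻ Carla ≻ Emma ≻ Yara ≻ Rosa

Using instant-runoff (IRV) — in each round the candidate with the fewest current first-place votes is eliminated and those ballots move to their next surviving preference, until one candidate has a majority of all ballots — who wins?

Carla

Round 1: Rosa 25, Yara 4, Emma 0, Farid 18, Carla 25. Emma eliminated.
Round 2: Rosa 25, Yara 4, Farid 18, Carla 25. Yara eliminated.
Round 3: Rosa 25, Farid 18, Carla 29. Farid eliminated.
Round 4: Rosa 25, Carla 47. Carla has a majority (≥37).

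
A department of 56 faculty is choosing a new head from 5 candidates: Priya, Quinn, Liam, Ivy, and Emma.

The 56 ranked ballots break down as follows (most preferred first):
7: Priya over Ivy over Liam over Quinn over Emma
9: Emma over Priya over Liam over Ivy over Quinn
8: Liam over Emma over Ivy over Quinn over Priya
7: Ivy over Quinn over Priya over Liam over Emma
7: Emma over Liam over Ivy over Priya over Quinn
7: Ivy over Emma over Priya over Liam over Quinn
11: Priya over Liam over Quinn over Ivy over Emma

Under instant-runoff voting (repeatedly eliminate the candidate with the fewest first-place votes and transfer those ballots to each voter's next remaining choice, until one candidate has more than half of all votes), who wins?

Round 1: Priya 18, Quinn 0, Liam 8, Ivy 14, Emma 16. Quinn eliminated.
Round 2: Priya 18, Liam 8, Ivy 14, Emma 16. Liam eliminated.
Round 3: Priya 18, Ivy 14, Emma 24. Ivy eliminated.
Round 4: Priya 25, Emma 31. Emma has a majority (≥29).

Emma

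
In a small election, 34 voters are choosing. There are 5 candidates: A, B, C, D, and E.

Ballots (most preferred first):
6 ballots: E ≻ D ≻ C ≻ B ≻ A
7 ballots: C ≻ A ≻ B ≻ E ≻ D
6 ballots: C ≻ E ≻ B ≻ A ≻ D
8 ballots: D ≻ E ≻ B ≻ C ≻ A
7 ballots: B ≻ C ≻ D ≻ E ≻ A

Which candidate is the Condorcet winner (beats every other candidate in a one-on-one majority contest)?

C vs A: 34–0
C vs B: 19–15
C vs D: 20–14
C vs E: 20–14
C beats every other candidate.

C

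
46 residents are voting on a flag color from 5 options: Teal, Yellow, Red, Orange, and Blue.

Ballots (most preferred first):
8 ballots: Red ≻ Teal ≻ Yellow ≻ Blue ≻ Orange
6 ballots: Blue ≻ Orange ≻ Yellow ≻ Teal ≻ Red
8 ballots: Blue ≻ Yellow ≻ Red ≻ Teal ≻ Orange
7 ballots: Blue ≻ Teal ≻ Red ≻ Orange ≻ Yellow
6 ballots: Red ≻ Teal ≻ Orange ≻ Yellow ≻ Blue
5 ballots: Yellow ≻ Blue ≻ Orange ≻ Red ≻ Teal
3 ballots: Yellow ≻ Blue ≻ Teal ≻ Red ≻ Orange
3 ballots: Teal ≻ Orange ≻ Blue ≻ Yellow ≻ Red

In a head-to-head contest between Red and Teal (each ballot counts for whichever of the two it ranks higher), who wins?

Red

Red is ranked above Teal on 27 ballots; Teal above Red on 19.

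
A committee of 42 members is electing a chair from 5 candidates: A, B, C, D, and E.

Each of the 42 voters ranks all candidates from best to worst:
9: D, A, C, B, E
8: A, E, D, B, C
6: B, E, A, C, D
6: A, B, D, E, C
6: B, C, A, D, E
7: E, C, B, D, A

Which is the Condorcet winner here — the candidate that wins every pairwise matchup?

A

A vs B: 23–19
A vs C: 29–13
A vs D: 26–16
A vs E: 29–13
A beats every other candidate.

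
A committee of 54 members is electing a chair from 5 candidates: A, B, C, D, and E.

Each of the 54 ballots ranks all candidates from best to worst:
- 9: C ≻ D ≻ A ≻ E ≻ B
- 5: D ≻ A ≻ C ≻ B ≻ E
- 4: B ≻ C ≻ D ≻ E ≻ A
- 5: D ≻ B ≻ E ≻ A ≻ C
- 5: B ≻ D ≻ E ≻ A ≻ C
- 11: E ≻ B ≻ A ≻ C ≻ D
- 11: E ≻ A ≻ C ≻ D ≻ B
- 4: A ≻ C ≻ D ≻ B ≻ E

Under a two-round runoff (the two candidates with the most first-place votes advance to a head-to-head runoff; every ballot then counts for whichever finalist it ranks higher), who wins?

D

Round 1 first-place votes: A 4, B 9, C 9, D 10, E 22. E and D advance.
Runoff: E is ranked above D on 22 ballots, D above E on 32.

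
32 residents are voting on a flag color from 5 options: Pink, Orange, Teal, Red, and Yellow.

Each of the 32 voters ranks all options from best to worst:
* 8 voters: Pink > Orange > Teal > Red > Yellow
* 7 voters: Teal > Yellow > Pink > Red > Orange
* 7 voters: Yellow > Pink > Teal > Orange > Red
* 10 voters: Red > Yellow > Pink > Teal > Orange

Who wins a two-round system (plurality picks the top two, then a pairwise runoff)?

Round 1 first-place votes: Pink 8, Orange 0, Teal 7, Red 10, Yellow 7. Red and Pink advance.
Runoff: Red is ranked above Pink on 10 ballots, Pink above Red on 22.

Pink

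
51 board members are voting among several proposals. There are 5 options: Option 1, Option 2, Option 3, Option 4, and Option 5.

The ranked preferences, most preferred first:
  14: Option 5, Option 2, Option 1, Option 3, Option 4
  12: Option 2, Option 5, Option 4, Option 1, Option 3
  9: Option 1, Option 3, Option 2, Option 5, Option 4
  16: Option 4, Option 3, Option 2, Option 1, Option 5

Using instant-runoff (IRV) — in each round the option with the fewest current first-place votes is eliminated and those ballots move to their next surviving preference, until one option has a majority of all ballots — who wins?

Option 2

Round 1: Option 1 9, Option 2 12, Option 3 0, Option 4 16, Option 5 14. Option 3 eliminated.
Round 2: Option 1 9, Option 2 12, Option 4 16, Option 5 14. Option 1 eliminated.
Round 3: Option 2 21, Option 4 16, Option 5 14. Option 5 eliminated.
Round 4: Option 2 35, Option 4 16. Option 2 has a majority (≥26).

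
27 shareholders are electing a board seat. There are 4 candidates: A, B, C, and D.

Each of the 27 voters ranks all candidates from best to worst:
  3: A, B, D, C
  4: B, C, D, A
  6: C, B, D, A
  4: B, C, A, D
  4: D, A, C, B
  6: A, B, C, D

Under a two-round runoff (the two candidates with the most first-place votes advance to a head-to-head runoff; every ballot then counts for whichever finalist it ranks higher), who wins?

B

Round 1 first-place votes: A 9, B 8, C 6, D 4. A and B advance.
Runoff: A is ranked above B on 13 ballots, B above A on 14.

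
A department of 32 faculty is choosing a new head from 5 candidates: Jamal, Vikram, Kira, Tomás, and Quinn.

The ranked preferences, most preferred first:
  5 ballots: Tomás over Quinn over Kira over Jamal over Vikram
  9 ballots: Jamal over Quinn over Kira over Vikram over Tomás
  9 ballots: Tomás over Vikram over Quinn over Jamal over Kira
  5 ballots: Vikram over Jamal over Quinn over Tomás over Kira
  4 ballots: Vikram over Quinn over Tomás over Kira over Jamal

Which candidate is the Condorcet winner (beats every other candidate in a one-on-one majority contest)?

Vikram

Vikram vs Jamal: 18–14
Vikram vs Kira: 18–14
Vikram vs Tomás: 18–14
Vikram vs Quinn: 18–14
Vikram beats every other candidate.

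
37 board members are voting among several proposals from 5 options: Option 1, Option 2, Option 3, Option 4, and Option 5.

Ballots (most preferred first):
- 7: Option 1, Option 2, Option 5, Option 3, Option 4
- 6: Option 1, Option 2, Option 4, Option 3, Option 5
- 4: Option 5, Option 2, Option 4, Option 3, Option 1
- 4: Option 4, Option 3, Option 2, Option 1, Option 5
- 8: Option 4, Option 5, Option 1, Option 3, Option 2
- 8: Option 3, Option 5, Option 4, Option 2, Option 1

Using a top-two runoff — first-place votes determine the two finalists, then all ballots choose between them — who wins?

Option 4

Round 1 first-place votes: Option 1 13, Option 2 0, Option 3 8, Option 4 12, Option 5 4. Option 1 and Option 4 advance.
Runoff: Option 1 is ranked above Option 4 on 13 ballots, Option 4 above Option 1 on 24.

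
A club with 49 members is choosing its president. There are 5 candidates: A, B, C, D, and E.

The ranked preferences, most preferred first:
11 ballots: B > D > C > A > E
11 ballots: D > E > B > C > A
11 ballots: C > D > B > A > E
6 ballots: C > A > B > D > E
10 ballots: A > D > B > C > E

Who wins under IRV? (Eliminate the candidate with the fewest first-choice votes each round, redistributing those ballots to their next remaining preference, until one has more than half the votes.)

Round 1: A 10, B 11, C 17, D 11, E 0. E eliminated.
Round 2: A 10, B 11, C 17, D 11. A eliminated.
Round 3: B 11, C 17, D 21. B eliminated.
Round 4: C 17, D 32. D has a majority (≥25).

D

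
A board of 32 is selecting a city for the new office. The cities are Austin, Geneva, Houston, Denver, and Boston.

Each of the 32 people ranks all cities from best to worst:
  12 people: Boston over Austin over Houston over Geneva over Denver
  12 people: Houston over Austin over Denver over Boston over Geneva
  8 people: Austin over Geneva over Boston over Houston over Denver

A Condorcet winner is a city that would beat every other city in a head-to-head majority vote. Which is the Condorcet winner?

Austin vs Geneva: 32–0
Austin vs Houston: 20–12
Austin vs Denver: 32–0
Austin vs Boston: 20–12
Austin beats every other city.

Austin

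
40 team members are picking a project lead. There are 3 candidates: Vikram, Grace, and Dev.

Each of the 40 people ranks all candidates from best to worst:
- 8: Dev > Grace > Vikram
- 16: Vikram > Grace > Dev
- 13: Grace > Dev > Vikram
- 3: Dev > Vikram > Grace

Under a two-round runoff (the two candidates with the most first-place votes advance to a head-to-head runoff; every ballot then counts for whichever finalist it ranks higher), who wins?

Grace

Round 1 first-place votes: Vikram 16, Grace 13, Dev 11. Vikram and Grace advance.
Runoff: Vikram is ranked above Grace on 19 ballots, Grace above Vikram on 21.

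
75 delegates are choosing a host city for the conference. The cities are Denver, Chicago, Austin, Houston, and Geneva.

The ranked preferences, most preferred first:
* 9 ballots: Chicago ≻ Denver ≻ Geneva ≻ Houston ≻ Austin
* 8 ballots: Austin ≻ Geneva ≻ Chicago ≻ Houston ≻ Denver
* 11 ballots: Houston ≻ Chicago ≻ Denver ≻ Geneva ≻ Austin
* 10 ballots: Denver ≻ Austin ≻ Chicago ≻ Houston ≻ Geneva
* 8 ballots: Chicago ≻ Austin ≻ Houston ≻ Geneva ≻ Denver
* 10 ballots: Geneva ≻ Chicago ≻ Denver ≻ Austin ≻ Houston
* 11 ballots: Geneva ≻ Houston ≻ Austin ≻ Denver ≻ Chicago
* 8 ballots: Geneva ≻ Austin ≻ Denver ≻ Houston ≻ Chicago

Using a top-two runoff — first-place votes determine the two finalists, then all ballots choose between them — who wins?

Chicago

Round 1 first-place votes: Denver 10, Chicago 17, Austin 8, Houston 11, Geneva 29. Geneva and Chicago advance.
Runoff: Geneva is ranked above Chicago on 37 ballots, Chicago above Geneva on 38.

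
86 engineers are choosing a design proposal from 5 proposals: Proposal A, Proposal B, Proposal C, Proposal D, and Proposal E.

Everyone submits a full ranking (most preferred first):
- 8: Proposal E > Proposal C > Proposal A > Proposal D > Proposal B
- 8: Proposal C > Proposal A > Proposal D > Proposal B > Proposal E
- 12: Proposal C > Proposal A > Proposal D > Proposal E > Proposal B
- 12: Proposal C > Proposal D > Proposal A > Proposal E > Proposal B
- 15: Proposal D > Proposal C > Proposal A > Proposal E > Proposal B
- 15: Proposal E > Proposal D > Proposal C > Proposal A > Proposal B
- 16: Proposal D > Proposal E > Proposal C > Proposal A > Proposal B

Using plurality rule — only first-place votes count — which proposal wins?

First-place votes: Proposal A 0, Proposal B 0, Proposal C 32, Proposal D 31, Proposal E 23.

Proposal C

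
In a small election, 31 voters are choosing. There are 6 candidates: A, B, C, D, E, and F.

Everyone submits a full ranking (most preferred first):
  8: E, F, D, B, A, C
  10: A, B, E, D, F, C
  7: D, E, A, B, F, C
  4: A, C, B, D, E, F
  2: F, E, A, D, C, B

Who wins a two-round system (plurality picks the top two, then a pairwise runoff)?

E

Round 1 first-place votes: A 14, B 0, C 0, D 7, E 8, F 2. A and E advance.
Runoff: A is ranked above E on 14 ballots, E above A on 17.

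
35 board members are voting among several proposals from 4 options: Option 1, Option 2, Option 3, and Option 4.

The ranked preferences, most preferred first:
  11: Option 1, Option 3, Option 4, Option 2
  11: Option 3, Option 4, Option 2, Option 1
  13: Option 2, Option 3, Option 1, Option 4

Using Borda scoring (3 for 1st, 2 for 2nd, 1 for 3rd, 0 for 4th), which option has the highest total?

Option 1: 11×3 + 11×0 + 13×1 = 46
Option 2: 11×0 + 11×1 + 13×3 = 50
Option 3: 11×2 + 11×3 + 13×2 = 81
Option 4: 11×1 + 11×2 + 13×0 = 33

Option 3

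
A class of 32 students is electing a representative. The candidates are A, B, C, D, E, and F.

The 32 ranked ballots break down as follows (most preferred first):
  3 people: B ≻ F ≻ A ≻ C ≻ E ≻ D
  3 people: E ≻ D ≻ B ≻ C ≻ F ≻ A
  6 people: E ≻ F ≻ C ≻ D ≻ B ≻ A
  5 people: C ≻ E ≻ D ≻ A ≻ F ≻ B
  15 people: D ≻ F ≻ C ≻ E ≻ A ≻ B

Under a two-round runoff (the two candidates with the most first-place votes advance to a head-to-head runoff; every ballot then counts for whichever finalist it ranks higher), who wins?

E

Round 1 first-place votes: A 0, B 3, C 5, D 15, E 9, F 0. D and E advance.
Runoff: D is ranked above E on 15 ballots, E above D on 17.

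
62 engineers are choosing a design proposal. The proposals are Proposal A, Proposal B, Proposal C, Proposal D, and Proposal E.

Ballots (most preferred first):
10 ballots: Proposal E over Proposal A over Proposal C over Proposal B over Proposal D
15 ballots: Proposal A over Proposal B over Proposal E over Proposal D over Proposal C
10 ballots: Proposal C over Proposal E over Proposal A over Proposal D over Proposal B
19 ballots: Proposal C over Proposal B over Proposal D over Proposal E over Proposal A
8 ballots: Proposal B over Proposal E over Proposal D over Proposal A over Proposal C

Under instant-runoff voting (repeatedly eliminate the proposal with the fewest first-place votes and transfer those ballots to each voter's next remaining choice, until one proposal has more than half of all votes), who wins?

Proposal E

Round 1: Proposal A 15, Proposal B 8, Proposal C 29, Proposal D 0, Proposal E 10. Proposal D eliminated.
Round 2: Proposal A 15, Proposal B 8, Proposal C 29, Proposal E 10. Proposal B eliminated.
Round 3: Proposal A 15, Proposal C 29, Proposal E 18. Proposal A eliminated.
Round 4: Proposal C 29, Proposal E 33. Proposal E has a majority (≥32).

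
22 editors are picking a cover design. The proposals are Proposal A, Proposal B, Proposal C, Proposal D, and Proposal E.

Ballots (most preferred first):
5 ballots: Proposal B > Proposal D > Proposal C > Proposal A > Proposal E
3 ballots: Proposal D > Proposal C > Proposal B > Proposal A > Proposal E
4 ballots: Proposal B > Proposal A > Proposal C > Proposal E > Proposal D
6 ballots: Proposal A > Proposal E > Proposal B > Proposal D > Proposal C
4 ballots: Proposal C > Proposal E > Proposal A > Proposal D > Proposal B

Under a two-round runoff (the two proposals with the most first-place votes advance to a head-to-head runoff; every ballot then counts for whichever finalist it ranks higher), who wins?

Proposal B

Round 1 first-place votes: Proposal A 6, Proposal B 9, Proposal C 4, Proposal D 3, Proposal E 0. Proposal B and Proposal A advance.
Runoff: Proposal B is ranked above Proposal A on 12 ballots, Proposal A above Proposal B on 10.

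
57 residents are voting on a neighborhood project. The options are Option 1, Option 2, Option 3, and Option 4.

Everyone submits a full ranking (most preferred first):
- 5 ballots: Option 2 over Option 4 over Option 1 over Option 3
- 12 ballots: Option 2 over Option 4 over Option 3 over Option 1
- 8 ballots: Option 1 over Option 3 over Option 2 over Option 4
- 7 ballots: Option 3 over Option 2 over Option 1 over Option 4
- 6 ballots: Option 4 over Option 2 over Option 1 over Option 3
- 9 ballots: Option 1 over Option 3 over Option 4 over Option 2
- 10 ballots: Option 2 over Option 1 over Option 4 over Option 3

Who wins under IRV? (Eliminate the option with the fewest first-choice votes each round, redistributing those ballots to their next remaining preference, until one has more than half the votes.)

Option 2

Round 1: Option 1 17, Option 2 27, Option 3 7, Option 4 6. Option 4 eliminated.
Round 2: Option 1 17, Option 2 33, Option 3 7. Option 2 has a majority (≥29).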